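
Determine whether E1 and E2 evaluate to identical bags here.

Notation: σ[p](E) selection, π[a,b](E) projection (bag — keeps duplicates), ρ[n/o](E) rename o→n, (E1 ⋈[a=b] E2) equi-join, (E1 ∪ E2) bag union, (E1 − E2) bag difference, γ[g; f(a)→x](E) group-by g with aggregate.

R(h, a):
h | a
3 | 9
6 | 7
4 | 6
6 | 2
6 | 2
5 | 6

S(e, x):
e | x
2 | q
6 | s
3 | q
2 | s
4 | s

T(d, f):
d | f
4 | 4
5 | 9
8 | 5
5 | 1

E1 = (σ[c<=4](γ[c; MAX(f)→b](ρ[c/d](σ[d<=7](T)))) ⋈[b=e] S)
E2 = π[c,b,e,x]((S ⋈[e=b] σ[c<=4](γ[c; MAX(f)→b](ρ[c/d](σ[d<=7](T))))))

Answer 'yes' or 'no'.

E1 row counts bottom-up:
  T → 4
  σ[d<=7](T) → 3
  ρ[c/d](σ[d<=7](T)) → 3
  γ[c; MAX(f)→b](ρ[c/d](σ[d<=7](T))) → 2
  σ[c<=4](γ[c; MAX(f)→b](ρ[c/d](σ[d<=7](T)))) → 1
  S → 5
  (σ[c<=4](γ[c; MAX(f)→b](ρ[c/d](σ[d<=7](T)))) ⋈[b=e] S) → 1
E2 row counts bottom-up:
  S → 5
  T → 4
  σ[d<=7](T) → 3
  ρ[c/d](σ[d<=7](T)) → 3
  γ[c; MAX(f)→b](ρ[c/d](σ[d<=7](T))) → 2
  σ[c<=4](γ[c; MAX(f)→b](ρ[c/d](σ[d<=7](T)))) → 1
  (S ⋈[e=b] σ[c<=4](γ[c; MAX(f)→b](ρ[c/d](σ[d<=7](T))))) → 1
  π[c,b,e,x]((S ⋈[e=b] σ[c<=4](γ[c; MAX(f)→b](ρ[c/d](σ[d<=7](T)))))) → 1

E1 and E2 produce the same multiset:
c | b | e | x
4 | 4 | 4 | s

yes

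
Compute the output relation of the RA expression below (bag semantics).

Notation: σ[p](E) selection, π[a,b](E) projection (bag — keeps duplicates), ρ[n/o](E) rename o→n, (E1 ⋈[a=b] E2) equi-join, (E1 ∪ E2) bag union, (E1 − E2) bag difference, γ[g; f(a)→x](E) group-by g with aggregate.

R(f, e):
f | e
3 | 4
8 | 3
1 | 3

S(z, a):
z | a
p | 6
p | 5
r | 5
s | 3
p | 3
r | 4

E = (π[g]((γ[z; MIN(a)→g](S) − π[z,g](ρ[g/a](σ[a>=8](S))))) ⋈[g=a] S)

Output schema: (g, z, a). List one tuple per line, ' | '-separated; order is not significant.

Per-node cardinality:
  S → 6
  γ[z; MIN(a)→g](S) → 3
  S → 6
  σ[a>=8](S) → 0
  ρ[g/a](σ[a>=8](S)) → 0
  π[z,g](ρ[g/a](σ[a>=8](S))) → 0
  (γ[z; MIN(a)→g](S) − π[z,g](ρ[g/a](σ[a>=8](S)))) → 3
  π[g]((γ[z; MIN(a)→g](S) − π[z,g](ρ[g/a](σ[a>=8](S))))) → 3
  S → 6
  (π[g]((γ[z; MIN(a)→g](S) − π[z,g](ρ[g/a](σ[a>=8](S))))) ⋈[g=a] S) → 5

== RESULT ==
g | z | a
3 | p | 3
3 | p | 3
3 | s | 3
3 | s | 3
4 | r | 4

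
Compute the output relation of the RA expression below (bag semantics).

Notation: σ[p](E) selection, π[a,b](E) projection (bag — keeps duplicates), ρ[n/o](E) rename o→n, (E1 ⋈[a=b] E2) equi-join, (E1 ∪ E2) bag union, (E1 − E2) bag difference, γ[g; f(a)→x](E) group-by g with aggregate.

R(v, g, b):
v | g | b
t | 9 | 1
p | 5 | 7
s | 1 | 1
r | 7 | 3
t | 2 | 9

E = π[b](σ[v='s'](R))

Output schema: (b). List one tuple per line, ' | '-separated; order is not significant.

Per-node cardinality:
  R → 5
  σ[v='s'](R) → 1
  π[b](σ[v='s'](R)) → 1

== RESULT ==
b
1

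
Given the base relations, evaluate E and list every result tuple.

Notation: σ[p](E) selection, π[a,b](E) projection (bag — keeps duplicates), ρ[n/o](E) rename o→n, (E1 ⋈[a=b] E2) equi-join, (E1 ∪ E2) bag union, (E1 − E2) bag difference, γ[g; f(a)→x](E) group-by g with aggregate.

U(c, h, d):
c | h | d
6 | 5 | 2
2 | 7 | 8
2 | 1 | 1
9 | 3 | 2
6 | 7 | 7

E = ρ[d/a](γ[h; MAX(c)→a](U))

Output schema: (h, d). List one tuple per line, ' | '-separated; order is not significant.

Row counts bottom-up:
  U → 5
  γ[h; MAX(c)→a](U) → 4
  ρ[d/a](γ[h; MAX(c)→a](U)) → 4

== RESULT ==
h | d
1 | 2
3 | 9
5 | 6
7 | 6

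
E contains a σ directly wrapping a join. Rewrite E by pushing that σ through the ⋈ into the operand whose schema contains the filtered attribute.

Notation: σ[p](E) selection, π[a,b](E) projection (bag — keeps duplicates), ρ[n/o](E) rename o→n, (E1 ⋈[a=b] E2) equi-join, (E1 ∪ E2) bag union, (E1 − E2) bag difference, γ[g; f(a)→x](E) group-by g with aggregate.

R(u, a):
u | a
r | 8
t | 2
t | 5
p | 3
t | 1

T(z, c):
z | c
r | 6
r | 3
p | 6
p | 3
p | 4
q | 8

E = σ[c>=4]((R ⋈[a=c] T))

σ filters on c, owned by the right side.
E' = (R ⋈[a=c] σ[c>=4](T))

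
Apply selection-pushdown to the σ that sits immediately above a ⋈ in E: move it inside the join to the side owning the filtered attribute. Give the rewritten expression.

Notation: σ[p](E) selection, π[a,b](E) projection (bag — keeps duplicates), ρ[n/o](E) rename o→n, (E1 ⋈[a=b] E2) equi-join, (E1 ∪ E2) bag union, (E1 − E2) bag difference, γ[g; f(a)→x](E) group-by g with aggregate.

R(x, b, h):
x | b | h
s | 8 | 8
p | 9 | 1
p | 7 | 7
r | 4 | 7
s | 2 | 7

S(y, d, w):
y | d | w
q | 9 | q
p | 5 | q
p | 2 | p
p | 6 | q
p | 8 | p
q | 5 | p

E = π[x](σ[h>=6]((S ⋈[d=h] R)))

σ filters on h, owned by the right side.
E' = π[x]((S ⋈[d=h] σ[h>=6](R)))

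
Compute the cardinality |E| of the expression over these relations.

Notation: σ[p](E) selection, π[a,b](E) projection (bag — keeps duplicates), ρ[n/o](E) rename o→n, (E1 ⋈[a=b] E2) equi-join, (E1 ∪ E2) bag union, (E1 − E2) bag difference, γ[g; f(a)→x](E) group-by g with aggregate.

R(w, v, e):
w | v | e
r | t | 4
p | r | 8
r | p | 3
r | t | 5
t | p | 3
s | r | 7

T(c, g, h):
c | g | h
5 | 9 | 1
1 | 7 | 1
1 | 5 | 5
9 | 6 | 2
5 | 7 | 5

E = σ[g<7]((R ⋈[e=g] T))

Stepwise |·|:
  R → 6
  T → 5
  (R ⋈[e=g] T) → 3
  σ[g<7]((R ⋈[e=g] T)) → 1

|E| = 1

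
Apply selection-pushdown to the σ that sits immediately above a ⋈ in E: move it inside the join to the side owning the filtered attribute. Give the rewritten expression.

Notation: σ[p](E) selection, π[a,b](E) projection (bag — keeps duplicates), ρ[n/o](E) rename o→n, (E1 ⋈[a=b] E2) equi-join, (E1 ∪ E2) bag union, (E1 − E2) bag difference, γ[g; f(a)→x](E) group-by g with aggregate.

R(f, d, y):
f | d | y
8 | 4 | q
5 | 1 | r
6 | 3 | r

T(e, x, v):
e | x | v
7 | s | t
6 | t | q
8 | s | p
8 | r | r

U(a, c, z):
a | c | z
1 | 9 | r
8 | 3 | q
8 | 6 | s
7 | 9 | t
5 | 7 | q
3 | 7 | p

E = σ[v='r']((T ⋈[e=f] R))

σ filters on v, owned by the left side.
E' = (σ[v='r'](T) ⋈[e=f] R)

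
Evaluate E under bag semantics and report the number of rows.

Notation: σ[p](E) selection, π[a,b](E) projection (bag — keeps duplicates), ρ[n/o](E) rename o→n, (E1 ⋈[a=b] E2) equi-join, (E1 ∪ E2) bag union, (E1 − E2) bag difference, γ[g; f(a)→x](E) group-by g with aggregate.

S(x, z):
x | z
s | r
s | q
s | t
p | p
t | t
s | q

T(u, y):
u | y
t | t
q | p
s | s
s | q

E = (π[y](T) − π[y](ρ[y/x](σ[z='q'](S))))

Subexpression sizes:
  T → 4
  π[y](T) → 4
  S → 6
  σ[z='q'](S) → 2
  ρ[y/x](σ[z='q'](S)) → 2
  π[y](ρ[y/x](σ[z='q'](S))) → 2
  (π[y](T) − π[y](ρ[y/x](σ[z='q'](S)))) → 3

|E| = 3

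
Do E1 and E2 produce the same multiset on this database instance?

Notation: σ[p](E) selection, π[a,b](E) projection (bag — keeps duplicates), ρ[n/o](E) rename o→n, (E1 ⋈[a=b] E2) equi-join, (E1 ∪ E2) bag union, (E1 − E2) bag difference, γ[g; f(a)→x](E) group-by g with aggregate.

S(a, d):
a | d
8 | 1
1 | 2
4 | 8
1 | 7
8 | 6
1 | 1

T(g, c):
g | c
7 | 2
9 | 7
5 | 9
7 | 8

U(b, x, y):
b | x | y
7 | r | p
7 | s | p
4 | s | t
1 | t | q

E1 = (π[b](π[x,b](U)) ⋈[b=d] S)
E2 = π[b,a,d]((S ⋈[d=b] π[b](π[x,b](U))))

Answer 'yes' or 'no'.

E1 row counts bottom-up:
  U → 4
  π[x,b](U) → 4
  π[b](π[x,b](U)) → 4
  S → 6
  (π[b](π[x,b](U)) ⋈[b=d] S) → 4
E2 row counts bottom-up:
  S → 6
  U → 4
  π[x,b](U) → 4
  π[b](π[x,b](U)) → 4
  (S ⋈[d=b] π[b](π[x,b](U))) → 4
  π[b,a,d]((S ⋈[d=b] π[b](π[x,b](U)))) → 4

E1 and E2 produce the same multiset:
b | a | d
1 | 1 | 1
1 | 8 | 1
7 | 1 | 7
7 | 1 | 7

yes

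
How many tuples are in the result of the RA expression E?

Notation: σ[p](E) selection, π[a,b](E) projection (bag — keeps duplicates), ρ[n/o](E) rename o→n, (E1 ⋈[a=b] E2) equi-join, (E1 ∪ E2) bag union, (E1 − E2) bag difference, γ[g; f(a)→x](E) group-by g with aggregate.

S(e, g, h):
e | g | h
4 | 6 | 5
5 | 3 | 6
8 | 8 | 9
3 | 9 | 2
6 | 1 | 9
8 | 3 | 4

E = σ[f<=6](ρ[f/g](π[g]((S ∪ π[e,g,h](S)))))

Subexpression sizes:
  S → 6
  S → 6
  π[e,g,h](S) → 6
  (S ∪ π[e,g,h](S)) → 12
  π[g]((S ∪ π[e,g,h](S))) → 12
  ρ[f/g](π[g]((S ∪ π[e,g,h](S)))) → 12
  σ[f<=6](ρ[f/g](π[g]((S ∪ π[e,g,h](S))))) → 8

|E| = 8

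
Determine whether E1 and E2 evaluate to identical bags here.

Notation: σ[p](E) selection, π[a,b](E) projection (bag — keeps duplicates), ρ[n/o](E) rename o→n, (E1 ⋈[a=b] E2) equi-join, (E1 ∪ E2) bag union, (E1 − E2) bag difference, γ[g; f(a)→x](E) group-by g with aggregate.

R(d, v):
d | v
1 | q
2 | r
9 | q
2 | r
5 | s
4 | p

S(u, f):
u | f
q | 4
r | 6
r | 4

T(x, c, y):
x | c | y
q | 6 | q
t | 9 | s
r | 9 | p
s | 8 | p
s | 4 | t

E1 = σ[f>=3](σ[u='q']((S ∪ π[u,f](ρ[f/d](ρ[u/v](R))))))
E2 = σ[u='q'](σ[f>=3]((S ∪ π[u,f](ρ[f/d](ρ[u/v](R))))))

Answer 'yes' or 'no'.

E1 subexpression sizes:
  S → 3
  R → 6
  ρ[u/v](R) → 6
  ρ[f/d](ρ[u/v](R)) → 6
  π[u,f](ρ[f/d](ρ[u/v](R))) → 6
  (S ∪ π[u,f](ρ[f/d](ρ[u/v](R)))) → 9
  σ[u='q']((S ∪ π[u,f](ρ[f/d](ρ[u/v](R))))) → 3
  σ[f>=3](σ[u='q']((S ∪ π[u,f](ρ[f/d](ρ[u/v](R)))))) → 2
E2 subexpression sizes:
  S → 3
  R → 6
  ρ[u/v](R) → 6
  ρ[f/d](ρ[u/v](R)) → 6
  π[u,f](ρ[f/d](ρ[u/v](R))) → 6
  (S ∪ π[u,f](ρ[f/d](ρ[u/v](R)))) → 9
  σ[f>=3]((S ∪ π[u,f](ρ[f/d](ρ[u/v](R))))) → 6
  σ[u='q'](σ[f>=3]((S ∪ π[u,f](ρ[f/d](ρ[u/v](R)))))) → 2

E1 and E2 produce the same multiset:
u | f
q | 4
q | 9

yes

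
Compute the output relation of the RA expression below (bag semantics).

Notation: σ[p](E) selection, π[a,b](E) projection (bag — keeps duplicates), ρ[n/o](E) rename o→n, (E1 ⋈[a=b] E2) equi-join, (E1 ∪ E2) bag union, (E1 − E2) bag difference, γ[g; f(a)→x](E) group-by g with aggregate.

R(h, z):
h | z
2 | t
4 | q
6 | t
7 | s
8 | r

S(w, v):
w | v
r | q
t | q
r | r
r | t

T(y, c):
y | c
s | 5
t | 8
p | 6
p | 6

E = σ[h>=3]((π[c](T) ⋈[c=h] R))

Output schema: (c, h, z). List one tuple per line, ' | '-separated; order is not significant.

Row counts bottom-up:
  T → 4
  π[c](T) → 4
  R → 5
  (π[c](T) ⋈[c=h] R) → 3
  σ[h>=3]((π[c](T) ⋈[c=h] R)) → 3

== RESULT ==
c | h | z
6 | 6 | t
6 | 6 | t
8 | 8 | r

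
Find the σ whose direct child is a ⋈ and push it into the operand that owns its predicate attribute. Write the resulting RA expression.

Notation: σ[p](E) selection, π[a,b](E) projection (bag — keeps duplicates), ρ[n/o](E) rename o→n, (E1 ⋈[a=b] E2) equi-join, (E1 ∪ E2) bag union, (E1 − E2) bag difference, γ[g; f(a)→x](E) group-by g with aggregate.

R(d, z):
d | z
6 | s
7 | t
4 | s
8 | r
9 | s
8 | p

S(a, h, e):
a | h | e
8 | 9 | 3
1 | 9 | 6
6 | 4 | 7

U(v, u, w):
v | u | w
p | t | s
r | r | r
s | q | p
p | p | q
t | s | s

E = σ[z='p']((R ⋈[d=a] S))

σ filters on z, owned by the left side.
E' = (σ[z='p'](R) ⋈[d=a] S)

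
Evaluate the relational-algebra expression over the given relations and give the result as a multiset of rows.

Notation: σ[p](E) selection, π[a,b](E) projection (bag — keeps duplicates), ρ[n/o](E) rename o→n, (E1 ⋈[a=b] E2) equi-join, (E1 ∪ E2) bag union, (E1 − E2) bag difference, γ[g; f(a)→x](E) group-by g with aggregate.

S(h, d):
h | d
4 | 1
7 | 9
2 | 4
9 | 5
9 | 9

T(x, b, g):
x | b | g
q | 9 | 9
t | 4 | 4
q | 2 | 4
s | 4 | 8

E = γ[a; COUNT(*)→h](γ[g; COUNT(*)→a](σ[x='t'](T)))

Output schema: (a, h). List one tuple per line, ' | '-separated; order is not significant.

Row counts bottom-up:
  T → 4
  σ[x='t'](T) → 1
  γ[g; COUNT(*)→a](σ[x='t'](T)) → 1
  γ[a; COUNT(*)→h](γ[g; COUNT(*)→a](σ[x='t'](T))) → 1

== RESULT ==
a | h
1 | 1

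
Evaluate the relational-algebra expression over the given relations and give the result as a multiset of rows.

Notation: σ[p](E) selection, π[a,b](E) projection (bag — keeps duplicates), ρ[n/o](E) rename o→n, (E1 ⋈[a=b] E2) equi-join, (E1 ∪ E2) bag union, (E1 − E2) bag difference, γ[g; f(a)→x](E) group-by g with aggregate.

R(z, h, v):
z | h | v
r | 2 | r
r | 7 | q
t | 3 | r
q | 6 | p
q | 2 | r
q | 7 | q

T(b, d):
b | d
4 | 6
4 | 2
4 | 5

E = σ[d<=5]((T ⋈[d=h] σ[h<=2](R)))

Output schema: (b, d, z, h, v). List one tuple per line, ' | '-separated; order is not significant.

Row counts bottom-up:
  T → 3
  R → 6
  σ[h<=2](R) → 2
  (T ⋈[d=h] σ[h<=2](R)) → 2
  σ[d<=5]((T ⋈[d=h] σ[h<=2](R))) → 2

== RESULT ==
b | d | z | h | v
4 | 2 | q | 2 | r
4 | 2 | r | 2 | r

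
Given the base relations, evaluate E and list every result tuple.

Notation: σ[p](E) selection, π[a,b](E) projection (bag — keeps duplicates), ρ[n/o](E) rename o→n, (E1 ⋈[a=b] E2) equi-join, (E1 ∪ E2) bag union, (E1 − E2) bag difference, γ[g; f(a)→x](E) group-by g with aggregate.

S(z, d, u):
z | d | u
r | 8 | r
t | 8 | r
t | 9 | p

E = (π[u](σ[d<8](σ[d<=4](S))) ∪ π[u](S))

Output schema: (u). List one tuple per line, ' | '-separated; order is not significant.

Stepwise |·|:
  S → 3
  σ[d<=4](S) → 0
  σ[d<8](σ[d<=4](S)) → 0
  π[u](σ[d<8](σ[d<=4](S))) → 0
  S → 3
  π[u](S) → 3
  (π[u](σ[d<8](σ[d<=4](S))) ∪ π[u](S)) → 3

== RESULT ==
u
p
r
r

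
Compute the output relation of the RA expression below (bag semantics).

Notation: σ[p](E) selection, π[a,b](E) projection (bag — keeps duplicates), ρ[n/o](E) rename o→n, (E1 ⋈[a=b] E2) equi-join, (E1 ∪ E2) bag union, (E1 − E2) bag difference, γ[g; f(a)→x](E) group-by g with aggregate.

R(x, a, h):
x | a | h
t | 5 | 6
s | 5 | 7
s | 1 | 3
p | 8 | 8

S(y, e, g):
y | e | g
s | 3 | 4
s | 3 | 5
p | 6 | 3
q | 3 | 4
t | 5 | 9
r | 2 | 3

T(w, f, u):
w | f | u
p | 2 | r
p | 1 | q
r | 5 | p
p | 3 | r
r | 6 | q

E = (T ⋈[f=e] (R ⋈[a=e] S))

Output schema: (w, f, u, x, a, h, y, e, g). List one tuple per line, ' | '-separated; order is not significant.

Per-node cardinality:
  T → 5
  R → 4
  S → 6
  (R ⋈[a=e] S) → 2
  (T ⋈[f=e] (R ⋈[a=e] S)) → 2

== RESULT ==
w | f | u | x | a | h | y | e | g
r | 5 | p | s | 5 | 7 | t | 5 | 9
r | 5 | p | t | 5 | 6 | t | 5 | 9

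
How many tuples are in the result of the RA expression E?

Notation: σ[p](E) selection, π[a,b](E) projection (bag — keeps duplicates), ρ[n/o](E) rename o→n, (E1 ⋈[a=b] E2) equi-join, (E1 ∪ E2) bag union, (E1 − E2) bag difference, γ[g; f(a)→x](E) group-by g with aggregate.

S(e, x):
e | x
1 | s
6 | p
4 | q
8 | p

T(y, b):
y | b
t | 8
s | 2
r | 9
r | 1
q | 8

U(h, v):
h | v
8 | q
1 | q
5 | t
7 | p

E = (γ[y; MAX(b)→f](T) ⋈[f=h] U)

Subexpression sizes:
  T → 5
  γ[y; MAX(b)→f](T) → 4
  U → 4
  (γ[y; MAX(b)→f](T) ⋈[f=h] U) → 2

|E| = 2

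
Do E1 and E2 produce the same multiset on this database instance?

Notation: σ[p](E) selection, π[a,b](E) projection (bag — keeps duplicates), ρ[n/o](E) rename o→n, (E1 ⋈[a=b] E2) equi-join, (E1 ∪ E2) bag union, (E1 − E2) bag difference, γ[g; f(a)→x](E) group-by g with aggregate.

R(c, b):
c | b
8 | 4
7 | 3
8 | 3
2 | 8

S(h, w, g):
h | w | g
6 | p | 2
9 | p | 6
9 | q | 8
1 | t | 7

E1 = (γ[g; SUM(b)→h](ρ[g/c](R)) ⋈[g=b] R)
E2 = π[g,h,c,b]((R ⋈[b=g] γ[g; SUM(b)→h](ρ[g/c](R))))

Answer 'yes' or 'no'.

E1 row counts bottom-up:
  R → 4
  ρ[g/c](R) → 4
  γ[g; SUM(b)→h](ρ[g/c](R)) → 3
  R → 4
  (γ[g; SUM(b)→h](ρ[g/c](R)) ⋈[g=b] R) → 1
E2 row counts bottom-up:
  R → 4
  R → 4
  ρ[g/c](R) → 4
  γ[g; SUM(b)→h](ρ[g/c](R)) → 3
  (R ⋈[b=g] γ[g; SUM(b)→h](ρ[g/c](R))) → 1
  π[g,h,c,b]((R ⋈[b=g] γ[g; SUM(b)→h](ρ[g/c](R)))) → 1

E1 and E2 produce the same multiset:
g | h | c | b
8 | 7 | 2 | 8

yes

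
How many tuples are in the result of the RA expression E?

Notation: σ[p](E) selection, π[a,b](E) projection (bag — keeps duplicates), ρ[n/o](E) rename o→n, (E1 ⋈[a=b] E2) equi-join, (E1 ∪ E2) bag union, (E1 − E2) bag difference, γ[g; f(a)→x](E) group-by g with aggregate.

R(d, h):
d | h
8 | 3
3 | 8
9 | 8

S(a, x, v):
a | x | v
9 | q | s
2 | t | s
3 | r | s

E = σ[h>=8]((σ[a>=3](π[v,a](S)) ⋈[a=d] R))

Row counts bottom-up:
  S → 3
  π[v,a](S) → 3
  σ[a>=3](π[v,a](S)) → 2
  R → 3
  (σ[a>=3](π[v,a](S)) ⋈[a=d] R) → 2
  σ[h>=8]((σ[a>=3](π[v,a](S)) ⋈[a=d] R)) → 2

|E| = 2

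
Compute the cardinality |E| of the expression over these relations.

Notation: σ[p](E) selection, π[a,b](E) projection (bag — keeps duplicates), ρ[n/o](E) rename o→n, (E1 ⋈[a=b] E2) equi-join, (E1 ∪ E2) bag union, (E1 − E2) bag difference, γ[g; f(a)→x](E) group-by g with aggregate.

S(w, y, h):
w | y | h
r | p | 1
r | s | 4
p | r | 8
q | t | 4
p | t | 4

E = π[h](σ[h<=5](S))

Stepwise |·|:
  S → 5
  σ[h<=5](S) → 4
  π[h](σ[h<=5](S)) → 4

|E| = 4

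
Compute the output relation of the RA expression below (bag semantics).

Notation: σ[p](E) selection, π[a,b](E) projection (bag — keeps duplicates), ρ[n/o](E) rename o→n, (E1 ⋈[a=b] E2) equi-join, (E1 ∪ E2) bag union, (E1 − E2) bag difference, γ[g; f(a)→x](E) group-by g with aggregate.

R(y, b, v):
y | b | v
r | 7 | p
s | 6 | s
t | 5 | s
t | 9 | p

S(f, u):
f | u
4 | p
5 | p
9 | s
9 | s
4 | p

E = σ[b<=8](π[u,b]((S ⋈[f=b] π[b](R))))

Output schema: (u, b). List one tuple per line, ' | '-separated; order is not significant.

Stepwise |·|:
  S → 5
  R → 4
  π[b](R) → 4
  (S ⋈[f=b] π[b](R)) → 3
  π[u,b]((S ⋈[f=b] π[b](R))) → 3
  σ[b<=8](π[u,b]((S ⋈[f=b] π[b](R)))) → 1

== RESULT ==
u | b
p | 5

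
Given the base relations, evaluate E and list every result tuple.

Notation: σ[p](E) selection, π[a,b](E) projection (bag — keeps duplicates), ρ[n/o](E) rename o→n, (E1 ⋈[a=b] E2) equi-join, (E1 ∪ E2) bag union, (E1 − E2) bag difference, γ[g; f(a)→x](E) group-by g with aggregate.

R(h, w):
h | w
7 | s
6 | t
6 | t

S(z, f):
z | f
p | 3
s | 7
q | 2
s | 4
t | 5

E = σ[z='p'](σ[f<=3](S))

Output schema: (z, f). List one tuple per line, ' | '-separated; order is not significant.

Row counts bottom-up:
  S → 5
  σ[f<=3](S) → 2
  σ[z='p'](σ[f<=3](S)) → 1

== RESULT ==
z | f
p | 3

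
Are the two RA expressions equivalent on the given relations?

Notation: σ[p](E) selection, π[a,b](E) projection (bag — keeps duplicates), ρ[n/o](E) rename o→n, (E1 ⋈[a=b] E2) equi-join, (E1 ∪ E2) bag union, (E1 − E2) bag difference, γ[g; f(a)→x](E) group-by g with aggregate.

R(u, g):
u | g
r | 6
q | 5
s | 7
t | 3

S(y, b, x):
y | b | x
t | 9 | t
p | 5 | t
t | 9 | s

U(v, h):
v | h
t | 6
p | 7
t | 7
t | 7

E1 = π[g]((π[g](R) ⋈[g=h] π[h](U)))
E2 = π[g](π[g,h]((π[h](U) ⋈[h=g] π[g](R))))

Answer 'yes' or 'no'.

E1 row counts bottom-up:
  R → 4
  π[g](R) → 4
  U → 4
  π[h](U) → 4
  (π[g](R) ⋈[g=h] π[h](U)) → 4
  π[g]((π[g](R) ⋈[g=h] π[h](U))) → 4
E2 row counts bottom-up:
  U → 4
  π[h](U) → 4
  R → 4
  π[g](R) → 4
  (π[h](U) ⋈[h=g] π[g](R)) → 4
  π[g,h]((π[h](U) ⋈[h=g] π[g](R))) → 4
  π[g](π[g,h]((π[h](U) ⋈[h=g] π[g](R)))) → 4

E1 and E2 produce the same multiset:
g
6
7
7
7

yes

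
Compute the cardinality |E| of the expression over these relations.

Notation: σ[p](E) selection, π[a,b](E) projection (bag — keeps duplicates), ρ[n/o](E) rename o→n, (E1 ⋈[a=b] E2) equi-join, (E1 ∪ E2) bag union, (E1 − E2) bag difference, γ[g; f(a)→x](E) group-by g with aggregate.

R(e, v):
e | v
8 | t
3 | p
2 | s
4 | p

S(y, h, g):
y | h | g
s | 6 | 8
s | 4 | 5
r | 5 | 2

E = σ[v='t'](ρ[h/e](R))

Stepwise |·|:
  R → 4
  ρ[h/e](R) → 4
  σ[v='t'](ρ[h/e](R)) → 1

|E| = 1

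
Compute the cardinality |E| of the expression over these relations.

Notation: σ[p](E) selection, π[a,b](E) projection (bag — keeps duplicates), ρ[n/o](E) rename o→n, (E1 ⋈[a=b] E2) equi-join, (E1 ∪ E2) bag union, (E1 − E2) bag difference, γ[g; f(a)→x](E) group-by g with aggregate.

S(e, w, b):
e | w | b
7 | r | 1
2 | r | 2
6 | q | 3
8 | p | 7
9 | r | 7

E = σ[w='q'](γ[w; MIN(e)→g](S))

Subexpression sizes:
  S → 5
  γ[w; MIN(e)→g](S) → 3
  σ[w='q'](γ[w; MIN(e)→g](S)) → 1

|E| = 1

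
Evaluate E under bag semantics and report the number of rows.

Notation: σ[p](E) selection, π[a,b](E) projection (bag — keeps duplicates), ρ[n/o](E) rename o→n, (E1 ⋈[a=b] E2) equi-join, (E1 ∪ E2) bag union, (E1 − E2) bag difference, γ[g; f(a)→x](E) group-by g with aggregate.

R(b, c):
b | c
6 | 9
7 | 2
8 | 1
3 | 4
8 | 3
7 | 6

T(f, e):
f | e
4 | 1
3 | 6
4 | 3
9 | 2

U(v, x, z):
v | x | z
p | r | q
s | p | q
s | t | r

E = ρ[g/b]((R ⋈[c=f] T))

Row counts bottom-up:
  R → 6
  T → 4
  (R ⋈[c=f] T) → 4
  ρ[g/b]((R ⋈[c=f] T)) → 4

|E| = 4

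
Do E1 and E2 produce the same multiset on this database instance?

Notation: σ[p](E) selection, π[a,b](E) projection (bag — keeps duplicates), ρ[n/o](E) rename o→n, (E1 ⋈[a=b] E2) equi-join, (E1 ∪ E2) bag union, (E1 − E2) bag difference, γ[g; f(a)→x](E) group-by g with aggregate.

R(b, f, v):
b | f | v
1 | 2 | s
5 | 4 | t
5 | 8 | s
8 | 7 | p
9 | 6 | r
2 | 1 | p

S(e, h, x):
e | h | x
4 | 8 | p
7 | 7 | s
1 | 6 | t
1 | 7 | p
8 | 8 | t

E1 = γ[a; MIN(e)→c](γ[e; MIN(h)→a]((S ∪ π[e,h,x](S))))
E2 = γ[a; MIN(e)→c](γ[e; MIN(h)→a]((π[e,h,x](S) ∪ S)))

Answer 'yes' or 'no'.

E1 subexpression sizes:
  S → 5
  S → 5
  π[e,h,x](S) → 5
  (S ∪ π[e,h,x](S)) → 10
  γ[e; MIN(h)→a]((S ∪ π[e,h,x](S))) → 4
  γ[a; MIN(e)→c](γ[e; MIN(h)→a]((S ∪ π[e,h,x](S)))) → 3
E2 subexpression sizes:
  S → 5
  π[e,h,x](S) → 5
  S → 5
  (π[e,h,x](S) ∪ S) → 10
  γ[e; MIN(h)→a]((π[e,h,x](S) ∪ S)) → 4
  γ[a; MIN(e)→c](γ[e; MIN(h)→a]((π[e,h,x](S) ∪ S))) → 3

E1 and E2 produce the same multiset:
a | c
6 | 1
7 | 7
8 | 4

yes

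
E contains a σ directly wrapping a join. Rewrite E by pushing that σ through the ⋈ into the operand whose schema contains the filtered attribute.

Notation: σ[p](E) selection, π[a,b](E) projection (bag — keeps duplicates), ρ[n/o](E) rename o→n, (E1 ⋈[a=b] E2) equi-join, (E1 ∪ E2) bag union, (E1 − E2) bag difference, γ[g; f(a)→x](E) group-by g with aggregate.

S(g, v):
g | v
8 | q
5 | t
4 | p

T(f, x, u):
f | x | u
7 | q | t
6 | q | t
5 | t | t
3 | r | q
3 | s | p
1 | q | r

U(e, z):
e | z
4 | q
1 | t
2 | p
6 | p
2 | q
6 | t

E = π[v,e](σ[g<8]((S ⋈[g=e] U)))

σ filters on g, owned by the left side.
E' = π[v,e]((σ[g<8](S) ⋈[g=e] U))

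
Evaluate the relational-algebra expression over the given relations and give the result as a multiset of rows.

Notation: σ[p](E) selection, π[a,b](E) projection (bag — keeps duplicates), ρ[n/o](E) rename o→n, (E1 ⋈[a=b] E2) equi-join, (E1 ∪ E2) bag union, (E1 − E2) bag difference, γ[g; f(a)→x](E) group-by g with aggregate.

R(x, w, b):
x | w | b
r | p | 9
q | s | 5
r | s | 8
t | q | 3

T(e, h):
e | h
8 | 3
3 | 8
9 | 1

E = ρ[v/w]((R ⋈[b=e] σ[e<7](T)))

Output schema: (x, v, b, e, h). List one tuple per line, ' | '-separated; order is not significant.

Stepwise |·|:
  R → 4
  T → 3
  σ[e<7](T) → 1
  (R ⋈[b=e] σ[e<7](T)) → 1
  ρ[v/w]((R ⋈[b=e] σ[e<7](T))) → 1

== RESULT ==
x | v | b | e | h
t | q | 3 | 3 | 8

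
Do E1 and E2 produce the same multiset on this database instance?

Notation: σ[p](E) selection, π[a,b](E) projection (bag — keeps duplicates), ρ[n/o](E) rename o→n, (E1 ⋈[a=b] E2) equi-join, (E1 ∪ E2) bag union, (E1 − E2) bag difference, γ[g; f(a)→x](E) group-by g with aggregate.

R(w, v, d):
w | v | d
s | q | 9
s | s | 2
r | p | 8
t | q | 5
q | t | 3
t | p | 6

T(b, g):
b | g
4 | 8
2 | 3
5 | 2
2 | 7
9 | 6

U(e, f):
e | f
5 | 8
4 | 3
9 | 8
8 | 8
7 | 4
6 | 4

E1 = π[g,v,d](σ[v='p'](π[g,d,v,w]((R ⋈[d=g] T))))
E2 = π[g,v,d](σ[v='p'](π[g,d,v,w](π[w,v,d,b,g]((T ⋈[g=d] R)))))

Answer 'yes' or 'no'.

E1 row counts bottom-up:
  R → 6
  T → 5
  (R ⋈[d=g] T) → 4
  π[g,d,v,w]((R ⋈[d=g] T)) → 4
  σ[v='p'](π[g,d,v,w]((R ⋈[d=g] T))) → 2
  π[g,v,d](σ[v='p'](π[g,d,v,w]((R ⋈[d=g] T)))) → 2
E2 row counts bottom-up:
  T → 5
  R → 6
  (T ⋈[g=d] R) → 4
  π[w,v,d,b,g]((T ⋈[g=d] R)) → 4
  π[g,d,v,w](π[w,v,d,b,g]((T ⋈[g=d] R))) → 4
  σ[v='p'](π[g,d,v,w](π[w,v,d,b,g]((T ⋈[g=d] R)))) → 2
  π[g,v,d](σ[v='p'](π[g,d,v,w](π[w,v,d,b,g]((T ⋈[g=d] R))))) → 2

E1 and E2 produce the same multiset:
g | v | d
6 | p | 6
8 | p | 8

yes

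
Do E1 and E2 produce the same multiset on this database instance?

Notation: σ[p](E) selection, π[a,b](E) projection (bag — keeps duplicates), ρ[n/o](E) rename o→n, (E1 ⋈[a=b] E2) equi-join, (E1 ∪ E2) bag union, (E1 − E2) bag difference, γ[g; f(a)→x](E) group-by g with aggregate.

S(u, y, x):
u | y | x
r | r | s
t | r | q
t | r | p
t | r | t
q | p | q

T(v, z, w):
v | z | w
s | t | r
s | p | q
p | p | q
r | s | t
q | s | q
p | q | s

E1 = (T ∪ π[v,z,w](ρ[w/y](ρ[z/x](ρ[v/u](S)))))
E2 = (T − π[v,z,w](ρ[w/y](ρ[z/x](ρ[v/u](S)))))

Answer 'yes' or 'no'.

E1 row counts bottom-up:
  T → 6
  S → 5
  ρ[v/u](S) → 5
  ρ[z/x](ρ[v/u](S)) → 5
  ρ[w/y](ρ[z/x](ρ[v/u](S))) → 5
  π[v,z,w](ρ[w/y](ρ[z/x](ρ[v/u](S)))) → 5
  (T ∪ π[v,z,w](ρ[w/y](ρ[z/x](ρ[v/u](S))))) → 11
E2 row counts bottom-up:
  T → 6
  S → 5
  ρ[v/u](S) → 5
  ρ[z/x](ρ[v/u](S)) → 5
  ρ[w/y](ρ[z/x](ρ[v/u](S))) → 5
  π[v,z,w](ρ[w/y](ρ[z/x](ρ[v/u](S)))) → 5
  (T − π[v,z,w](ρ[w/y](ρ[z/x](ρ[v/u](S))))) → 6

E1 result:
v | z | w
p | p | q
p | q | s
q | q | p
q | s | q
r | s | r
r | s | t
s | p | q
s | t | r
t | p | r
t | q | r
t | t | r
E2 result:
v | z | w
p | p | q
p | q | s
q | s | q
r | s | t
s | p | q
s | t | r
Witness: ('r', 's', 'r') appears 1× in E1 but 0× in E2.

no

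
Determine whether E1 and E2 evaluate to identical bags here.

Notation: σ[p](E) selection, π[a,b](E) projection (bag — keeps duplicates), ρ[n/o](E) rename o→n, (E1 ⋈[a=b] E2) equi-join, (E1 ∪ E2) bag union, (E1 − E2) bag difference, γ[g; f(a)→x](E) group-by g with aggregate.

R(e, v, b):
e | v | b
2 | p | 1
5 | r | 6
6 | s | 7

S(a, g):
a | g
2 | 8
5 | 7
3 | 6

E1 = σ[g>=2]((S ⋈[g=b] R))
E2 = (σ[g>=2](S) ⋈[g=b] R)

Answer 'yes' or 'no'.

E1 subexpression sizes:
  S → 3
  R → 3
  (S ⋈[g=b] R) → 2
  σ[g>=2]((S ⋈[g=b] R)) → 2
E2 subexpression sizes:
  S → 3
  σ[g>=2](S) → 3
  R → 3
  (σ[g>=2](S) ⋈[g=b] R) → 2

E1 and E2 produce the same multiset:
a | g | e | v | b
3 | 6 | 5 | r | 6
5 | 7 | 6 | s | 7

yes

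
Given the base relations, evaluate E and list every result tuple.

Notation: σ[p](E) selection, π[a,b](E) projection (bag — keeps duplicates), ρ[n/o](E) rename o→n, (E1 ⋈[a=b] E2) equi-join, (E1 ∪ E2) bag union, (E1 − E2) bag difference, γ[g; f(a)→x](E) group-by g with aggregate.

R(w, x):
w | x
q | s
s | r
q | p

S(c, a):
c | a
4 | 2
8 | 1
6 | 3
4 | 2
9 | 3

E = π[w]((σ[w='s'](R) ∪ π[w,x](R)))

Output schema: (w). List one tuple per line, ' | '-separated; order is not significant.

Per-node cardinality:
  R → 3
  σ[w='s'](R) → 1
  R → 3
  π[w,x](R) → 3
  (σ[w='s'](R) ∪ π[w,x](R)) → 4
  π[w]((σ[w='s'](R) ∪ π[w,x](R))) → 4

== RESULT ==
w
q
q
s
s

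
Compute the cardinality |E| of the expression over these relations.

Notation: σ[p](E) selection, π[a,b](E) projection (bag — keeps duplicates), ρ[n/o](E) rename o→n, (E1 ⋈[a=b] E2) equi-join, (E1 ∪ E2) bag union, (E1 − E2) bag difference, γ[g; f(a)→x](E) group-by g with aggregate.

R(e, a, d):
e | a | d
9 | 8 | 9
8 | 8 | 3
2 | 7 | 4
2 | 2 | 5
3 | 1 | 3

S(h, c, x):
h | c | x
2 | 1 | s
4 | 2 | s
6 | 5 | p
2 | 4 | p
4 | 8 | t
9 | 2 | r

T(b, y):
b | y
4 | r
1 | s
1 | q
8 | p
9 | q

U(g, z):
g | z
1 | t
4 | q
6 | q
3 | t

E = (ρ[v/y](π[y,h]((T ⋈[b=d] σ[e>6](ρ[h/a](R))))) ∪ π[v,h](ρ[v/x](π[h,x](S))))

Stepwise |·|:
  T → 5
  R → 5
  ρ[h/a](R) → 5
  σ[e>6](ρ[h/a](R)) → 2
  (T ⋈[b=d] σ[e>6](ρ[h/a](R))) → 1
  π[y,h]((T ⋈[b=d] σ[e>6](ρ[h/a](R)))) → 1
  ρ[v/y](π[y,h]((T ⋈[b=d] σ[e>6](ρ[h/a](R))))) → 1
  S → 6
  π[h,x](S) → 6
  ρ[v/x](π[h,x](S)) → 6
  π[v,h](ρ[v/x](π[h,x](S))) → 6
  (ρ[v/y](π[y,h]((T ⋈[b=d] σ[e>6](ρ[h/a](R))))) ∪ π[v,h](ρ[v/x](π[h,x](S)))) → 7

|E| = 7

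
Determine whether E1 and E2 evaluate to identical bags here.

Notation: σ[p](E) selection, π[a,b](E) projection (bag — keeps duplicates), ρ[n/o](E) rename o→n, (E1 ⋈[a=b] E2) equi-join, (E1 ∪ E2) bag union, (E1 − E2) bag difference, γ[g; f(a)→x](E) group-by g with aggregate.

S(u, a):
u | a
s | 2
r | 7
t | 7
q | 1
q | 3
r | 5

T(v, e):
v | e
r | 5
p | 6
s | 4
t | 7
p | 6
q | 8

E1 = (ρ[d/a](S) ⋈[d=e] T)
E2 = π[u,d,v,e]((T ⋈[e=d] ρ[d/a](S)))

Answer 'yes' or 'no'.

E1 per-node cardinality:
  S → 6
  ρ[d/a](S) → 6
  T → 6
  (ρ[d/a](S) ⋈[d=e] T) → 3
E2 per-node cardinality:
  T → 6
  S → 6
  ρ[d/a](S) → 6
  (T ⋈[e=d] ρ[d/a](S)) → 3
  π[u,d,v,e]((T ⋈[e=d] ρ[d/a](S))) → 3

E1 and E2 produce the same multiset:
u | d | v | e
r | 5 | r | 5
r | 7 | t | 7
t | 7 | t | 7

yes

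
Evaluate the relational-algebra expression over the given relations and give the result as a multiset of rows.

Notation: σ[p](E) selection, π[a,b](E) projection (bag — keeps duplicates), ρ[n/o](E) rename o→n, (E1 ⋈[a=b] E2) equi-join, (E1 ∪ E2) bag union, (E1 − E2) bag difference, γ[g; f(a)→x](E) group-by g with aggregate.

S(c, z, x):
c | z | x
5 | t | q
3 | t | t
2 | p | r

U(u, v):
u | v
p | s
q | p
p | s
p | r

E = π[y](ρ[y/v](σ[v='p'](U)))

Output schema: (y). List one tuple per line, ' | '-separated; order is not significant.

Per-node cardinality:
  U → 4
  σ[v='p'](U) → 1
  ρ[y/v](σ[v='p'](U)) → 1
  π[y](ρ[y/v](σ[v='p'](U))) → 1

== RESULT ==
y
p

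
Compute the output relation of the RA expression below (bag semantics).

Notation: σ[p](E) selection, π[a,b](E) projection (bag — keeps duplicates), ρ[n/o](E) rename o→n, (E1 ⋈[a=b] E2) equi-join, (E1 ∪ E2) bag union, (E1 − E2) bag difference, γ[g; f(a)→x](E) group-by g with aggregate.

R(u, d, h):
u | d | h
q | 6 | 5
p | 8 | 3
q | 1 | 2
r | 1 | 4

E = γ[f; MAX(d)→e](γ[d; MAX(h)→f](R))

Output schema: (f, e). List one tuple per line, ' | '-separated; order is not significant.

Stepwise |·|:
  R → 4
  γ[d; MAX(h)→f](R) → 3
  γ[f; MAX(d)→e](γ[d; MAX(h)→f](R)) → 3

== RESULT ==
f | e
3 | 8
4 | 1
5 | 6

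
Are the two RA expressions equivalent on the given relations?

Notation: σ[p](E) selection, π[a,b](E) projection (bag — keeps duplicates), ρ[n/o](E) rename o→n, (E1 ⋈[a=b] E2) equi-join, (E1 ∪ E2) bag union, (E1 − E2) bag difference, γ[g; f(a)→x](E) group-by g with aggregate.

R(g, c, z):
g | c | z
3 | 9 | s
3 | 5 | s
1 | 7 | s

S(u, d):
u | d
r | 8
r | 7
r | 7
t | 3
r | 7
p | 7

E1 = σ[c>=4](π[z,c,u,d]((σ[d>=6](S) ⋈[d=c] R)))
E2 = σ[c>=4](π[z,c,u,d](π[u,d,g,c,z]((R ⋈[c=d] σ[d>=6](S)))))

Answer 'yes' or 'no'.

E1 subexpression sizes:
  S → 6
  σ[d>=6](S) → 5
  R → 3
  (σ[d>=6](S) ⋈[d=c] R) → 4
  π[z,c,u,d]((σ[d>=6](S) ⋈[d=c] R)) → 4
  σ[c>=4](π[z,c,u,d]((σ[d>=6](S) ⋈[d=c] R))) → 4
E2 subexpression sizes:
  R → 3
  S → 6
  σ[d>=6](S) → 5
  (R ⋈[c=d] σ[d>=6](S)) → 4
  π[u,d,g,c,z]((R ⋈[c=d] σ[d>=6](S))) → 4
  π[z,c,u,d](π[u,d,g,c,z]((R ⋈[c=d] σ[d>=6](S)))) → 4
  σ[c>=4](π[z,c,u,d](π[u,d,g,c,z]((R ⋈[c=d] σ[d>=6](S))))) → 4

E1 and E2 produce the same multiset:
z | c | u | d
s | 7 | p | 7
s | 7 | r | 7
s | 7 | r | 7
s | 7 | r | 7

yes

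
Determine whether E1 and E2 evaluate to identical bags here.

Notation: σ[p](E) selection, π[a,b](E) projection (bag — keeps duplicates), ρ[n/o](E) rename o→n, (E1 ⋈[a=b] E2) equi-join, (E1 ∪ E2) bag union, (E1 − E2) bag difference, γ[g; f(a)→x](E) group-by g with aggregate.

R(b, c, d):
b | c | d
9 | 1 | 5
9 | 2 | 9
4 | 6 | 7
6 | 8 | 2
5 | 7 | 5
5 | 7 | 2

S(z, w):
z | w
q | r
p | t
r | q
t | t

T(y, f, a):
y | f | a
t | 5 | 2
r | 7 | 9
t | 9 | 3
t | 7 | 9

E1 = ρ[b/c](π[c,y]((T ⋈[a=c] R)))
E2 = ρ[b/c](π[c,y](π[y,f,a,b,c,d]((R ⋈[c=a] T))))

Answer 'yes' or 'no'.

E1 per-node cardinality:
  T → 4
  R → 6
  (T ⋈[a=c] R) → 1
  π[c,y]((T ⋈[a=c] R)) → 1
  ρ[b/c](π[c,y]((T ⋈[a=c] R))) → 1
E2 per-node cardinality:
  R → 6
  T → 4
  (R ⋈[c=a] T) → 1
  π[y,f,a,b,c,d]((R ⋈[c=a] T)) → 1
  π[c,y](π[y,f,a,b,c,d]((R ⋈[c=a] T))) → 1
  ρ[b/c](π[c,y](π[y,f,a,b,c,d]((R ⋈[c=a] T)))) → 1

E1 and E2 produce the same multiset:
b | y
2 | t

yes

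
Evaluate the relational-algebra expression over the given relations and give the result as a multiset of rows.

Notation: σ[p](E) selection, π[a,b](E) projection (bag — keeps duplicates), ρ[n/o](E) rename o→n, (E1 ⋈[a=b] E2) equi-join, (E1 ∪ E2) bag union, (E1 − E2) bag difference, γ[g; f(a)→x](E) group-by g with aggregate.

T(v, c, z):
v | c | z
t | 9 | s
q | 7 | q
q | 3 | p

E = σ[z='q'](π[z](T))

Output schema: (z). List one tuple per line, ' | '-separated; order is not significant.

Row counts bottom-up:
  T → 3
  π[z](T) → 3
  σ[z='q'](π[z](T)) → 1

== RESULT ==
z
q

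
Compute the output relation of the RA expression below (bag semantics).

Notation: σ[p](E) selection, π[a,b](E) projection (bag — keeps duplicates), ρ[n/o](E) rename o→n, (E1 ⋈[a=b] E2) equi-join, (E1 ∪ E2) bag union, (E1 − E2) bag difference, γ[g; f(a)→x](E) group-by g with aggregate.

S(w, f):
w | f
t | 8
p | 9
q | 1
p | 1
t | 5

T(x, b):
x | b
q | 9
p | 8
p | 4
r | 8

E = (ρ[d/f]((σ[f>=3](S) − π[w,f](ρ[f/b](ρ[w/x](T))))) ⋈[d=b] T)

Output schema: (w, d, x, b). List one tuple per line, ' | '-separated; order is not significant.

Row counts bottom-up:
  S → 5
  σ[f>=3](S) → 3
  T → 4
  ρ[w/x](T) → 4
  ρ[f/b](ρ[w/x](T)) → 4
  π[w,f](ρ[f/b](ρ[w/x](T))) → 4
  (σ[f>=3](S) − π[w,f](ρ[f/b](ρ[w/x](T)))) → 3
  ρ[d/f]((σ[f>=3](S) − π[w,f](ρ[f/b](ρ[w/x](T))))) → 3
  T → 4
  (ρ[d/f]((σ[f>=3](S) − π[w,f](ρ[f/b](ρ[w/x](T))))) ⋈[d=b] T) → 3

== RESULT ==
w | d | x | b
p | 9 | q | 9
t | 8 | p | 8
t | 8 | r | 8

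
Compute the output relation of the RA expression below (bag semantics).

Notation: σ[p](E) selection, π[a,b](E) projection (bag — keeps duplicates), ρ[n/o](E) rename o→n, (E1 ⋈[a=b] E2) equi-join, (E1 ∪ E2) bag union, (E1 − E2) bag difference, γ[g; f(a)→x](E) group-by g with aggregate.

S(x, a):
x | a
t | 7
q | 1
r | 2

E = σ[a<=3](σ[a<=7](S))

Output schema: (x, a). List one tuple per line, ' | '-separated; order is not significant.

Subexpression sizes:
  S → 3
  σ[a<=7](S) → 3
  σ[a<=3](σ[a<=7](S)) → 2

== RESULT ==
x | a
q | 1
r | 2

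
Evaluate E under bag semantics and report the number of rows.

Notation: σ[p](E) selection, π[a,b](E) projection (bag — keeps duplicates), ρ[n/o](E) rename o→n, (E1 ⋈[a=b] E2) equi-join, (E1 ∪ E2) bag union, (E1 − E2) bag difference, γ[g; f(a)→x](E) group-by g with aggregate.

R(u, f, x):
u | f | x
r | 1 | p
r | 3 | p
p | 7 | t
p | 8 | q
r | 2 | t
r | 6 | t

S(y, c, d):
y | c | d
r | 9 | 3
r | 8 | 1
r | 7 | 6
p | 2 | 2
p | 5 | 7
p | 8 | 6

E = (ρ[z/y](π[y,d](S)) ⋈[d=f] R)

Row counts bottom-up:
  S → 6
  π[y,d](S) → 6
  ρ[z/y](π[y,d](S)) → 6
  R → 6
  (ρ[z/y](π[y,d](S)) ⋈[d=f] R) → 6

|E| = 6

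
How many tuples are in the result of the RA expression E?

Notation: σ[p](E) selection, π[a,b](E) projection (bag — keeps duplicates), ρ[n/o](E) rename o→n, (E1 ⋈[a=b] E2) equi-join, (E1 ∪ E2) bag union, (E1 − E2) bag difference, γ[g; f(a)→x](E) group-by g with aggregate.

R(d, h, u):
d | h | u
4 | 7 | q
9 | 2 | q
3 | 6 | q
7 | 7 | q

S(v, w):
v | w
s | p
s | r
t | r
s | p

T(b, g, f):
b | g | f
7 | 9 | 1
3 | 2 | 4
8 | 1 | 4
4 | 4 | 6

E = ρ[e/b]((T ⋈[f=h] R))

Row counts bottom-up:
  T → 4
  R → 4
  (T ⋈[f=h] R) → 1
  ρ[e/b]((T ⋈[f=h] R)) → 1

|E| = 1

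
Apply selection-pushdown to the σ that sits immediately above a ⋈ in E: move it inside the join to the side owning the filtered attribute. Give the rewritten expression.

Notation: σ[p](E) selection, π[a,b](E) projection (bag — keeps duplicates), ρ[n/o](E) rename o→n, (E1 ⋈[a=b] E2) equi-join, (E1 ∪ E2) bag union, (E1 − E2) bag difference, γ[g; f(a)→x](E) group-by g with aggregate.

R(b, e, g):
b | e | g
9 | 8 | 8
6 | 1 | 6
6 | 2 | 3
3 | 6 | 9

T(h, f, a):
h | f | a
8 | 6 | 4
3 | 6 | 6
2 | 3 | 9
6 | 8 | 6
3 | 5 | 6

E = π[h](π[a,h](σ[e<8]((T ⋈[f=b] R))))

σ filters on e, owned by the right side.
E' = π[h](π[a,h]((T ⋈[f=b] σ[e<8](R))))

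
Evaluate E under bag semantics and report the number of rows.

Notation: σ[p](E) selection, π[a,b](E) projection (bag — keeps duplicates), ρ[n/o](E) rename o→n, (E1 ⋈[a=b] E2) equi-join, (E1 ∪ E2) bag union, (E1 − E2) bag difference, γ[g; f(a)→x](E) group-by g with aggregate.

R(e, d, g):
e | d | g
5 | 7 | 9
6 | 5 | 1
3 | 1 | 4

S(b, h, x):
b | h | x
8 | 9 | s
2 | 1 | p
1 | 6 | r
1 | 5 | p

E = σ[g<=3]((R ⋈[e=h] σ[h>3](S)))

Row counts bottom-up:
  R → 3
  S → 4
  σ[h>3](S) → 3
  (R ⋈[e=h] σ[h>3](S)) → 2
  σ[g<=3]((R ⋈[e=h] σ[h>3](S))) → 1

|E| = 1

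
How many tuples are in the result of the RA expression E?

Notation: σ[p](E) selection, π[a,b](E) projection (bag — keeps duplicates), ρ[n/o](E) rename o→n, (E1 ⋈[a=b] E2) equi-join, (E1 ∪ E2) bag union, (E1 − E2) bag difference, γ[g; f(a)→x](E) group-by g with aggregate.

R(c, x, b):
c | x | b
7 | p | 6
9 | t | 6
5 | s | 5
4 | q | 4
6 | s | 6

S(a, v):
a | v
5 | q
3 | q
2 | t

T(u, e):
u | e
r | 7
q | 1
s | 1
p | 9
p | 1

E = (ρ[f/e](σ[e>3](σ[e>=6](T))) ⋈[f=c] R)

Per-node cardinality:
  T → 5
  σ[e>=6](T) → 2
  σ[e>3](σ[e>=6](T)) → 2
  ρ[f/e](σ[e>3](σ[e>=6](T))) → 2
  R → 5
  (ρ[f/e](σ[e>3](σ[e>=6](T))) ⋈[f=c] R) → 2

|E| = 2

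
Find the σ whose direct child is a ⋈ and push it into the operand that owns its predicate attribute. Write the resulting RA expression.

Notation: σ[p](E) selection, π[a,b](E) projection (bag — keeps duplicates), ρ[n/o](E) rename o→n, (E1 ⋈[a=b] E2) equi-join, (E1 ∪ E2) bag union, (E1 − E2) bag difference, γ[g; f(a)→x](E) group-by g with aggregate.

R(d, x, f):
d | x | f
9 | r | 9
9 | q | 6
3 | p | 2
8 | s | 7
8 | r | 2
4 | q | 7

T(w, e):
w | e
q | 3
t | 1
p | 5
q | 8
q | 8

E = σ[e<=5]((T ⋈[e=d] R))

σ filters on e, owned by the left side.
E' = (σ[e<=5](T) ⋈[e=d] R)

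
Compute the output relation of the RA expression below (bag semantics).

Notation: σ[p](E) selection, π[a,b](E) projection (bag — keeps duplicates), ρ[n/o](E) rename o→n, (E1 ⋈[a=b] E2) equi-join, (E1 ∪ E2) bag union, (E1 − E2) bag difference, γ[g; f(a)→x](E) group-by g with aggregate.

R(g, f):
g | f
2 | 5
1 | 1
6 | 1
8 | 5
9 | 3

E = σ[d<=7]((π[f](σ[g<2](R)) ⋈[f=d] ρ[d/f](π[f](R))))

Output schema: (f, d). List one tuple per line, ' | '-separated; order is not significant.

Row counts bottom-up:
  R → 5
  σ[g<2](R) → 1
  π[f](σ[g<2](R)) → 1
  R → 5
  π[f](R) → 5
  ρ[d/f](π[f](R)) → 5
  (π[f](σ[g<2](R)) ⋈[f=d] ρ[d/f](π[f](R))) → 2
  σ[d<=7]((π[f](σ[g<2](R)) ⋈[f=d] ρ[d/f](π[f](R)))) → 2

== RESULT ==
f | d
1 | 1
1 | 1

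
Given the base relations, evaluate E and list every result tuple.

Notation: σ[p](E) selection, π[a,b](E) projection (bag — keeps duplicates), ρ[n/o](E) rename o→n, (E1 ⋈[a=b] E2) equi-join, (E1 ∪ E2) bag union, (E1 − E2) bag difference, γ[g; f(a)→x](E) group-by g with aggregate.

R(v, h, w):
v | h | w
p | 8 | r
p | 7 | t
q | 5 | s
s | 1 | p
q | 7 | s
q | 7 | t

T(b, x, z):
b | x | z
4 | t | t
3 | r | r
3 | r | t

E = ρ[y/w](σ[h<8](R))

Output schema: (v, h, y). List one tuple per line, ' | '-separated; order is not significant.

Stepwise |·|:
  R → 6
  σ[h<8](R) → 5
  ρ[y/w](σ[h<8](R)) → 5

== RESULT ==
v | h | y
p | 7 | t
q | 5 | s
q | 7 | s
q | 7 | t
s | 1 | p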